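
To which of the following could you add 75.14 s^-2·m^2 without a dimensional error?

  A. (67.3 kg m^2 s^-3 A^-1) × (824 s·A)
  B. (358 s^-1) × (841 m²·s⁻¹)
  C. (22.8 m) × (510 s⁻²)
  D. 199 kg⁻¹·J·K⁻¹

Reference: m²·s⁻².
Each option:
  A. [kg·m²·s⁻³·A⁻¹] · [s·A] = kg·m²·s⁻²
  B. [s⁻¹] · [m²·s⁻¹] = m²·s⁻²  ← same
  C. [m] · [s⁻²] = m·s⁻²
  D. J·kg⁻¹·K⁻¹ = N·m·kg⁻¹·K⁻¹ = m²·s⁻²·K⁻¹
Only B. matches m²·s⁻².

B.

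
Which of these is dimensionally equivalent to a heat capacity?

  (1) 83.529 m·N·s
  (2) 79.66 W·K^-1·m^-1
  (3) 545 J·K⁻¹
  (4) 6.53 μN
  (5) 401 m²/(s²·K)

(3)

Reference: [heat capacity] = kg·m²·s⁻²·K⁻¹.
Each option:
  (1) N·m·s = kg·m·s⁻²·m·s = kg·m²·s⁻¹
  (2) W·m⁻¹·K⁻¹ = J·s⁻¹·m⁻¹·K⁻¹ = kg·m·s⁻³·K⁻¹
  (3) J·K⁻¹ = N·m·K⁻¹ = kg·m²·s⁻²·K⁻¹  ← same
  (4) N = kg·m·s⁻²
  (5) m²·s⁻²·K⁻¹
Only (3) matches kg·m²·s⁻²·K⁻¹.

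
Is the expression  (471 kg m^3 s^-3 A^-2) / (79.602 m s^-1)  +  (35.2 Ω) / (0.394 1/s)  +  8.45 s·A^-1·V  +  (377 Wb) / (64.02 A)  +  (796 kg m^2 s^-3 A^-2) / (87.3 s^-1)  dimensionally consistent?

Yes

Work out the base dimensions of each:
  (471 kg m^3 s^-3 A^-2) / (79.602 m s^-1):  [kg·m³·s⁻³·A⁻²] / [m·s⁻¹] = kg·m²·s⁻²·A⁻²
  (35.2 Ω) / (0.394 1/s):  [kg·m²·s⁻³·A⁻²] / [s⁻¹] = kg·m²·s⁻²·A⁻²
  8.45 s·A^-1·V:  V·s·A⁻¹ = J·C⁻¹·s·A⁻¹ = kg·m²·s⁻²·A⁻²
  (377 Wb) / (64.02 A):  [kg·m²·s⁻²·A⁻¹] / [A] = kg·m²·s⁻²·A⁻²
  (796 kg m^2 s^-3 A^-2) / (87.3 s^-1):  [kg·m²·s⁻³·A⁻²] / [s⁻¹] = kg·m²·s⁻²·A⁻²
Every term reduces to kg·m²·s⁻²·A⁻².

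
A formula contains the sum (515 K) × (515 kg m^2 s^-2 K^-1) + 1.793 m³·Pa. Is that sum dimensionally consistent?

Dimensions:
  (515 K) × (515 kg m^2 s^-2 K^-1):  [K] · [kg·m²·s⁻²·K⁻¹] = kg·m²·s⁻²
  1.793 m³·Pa:  Pa·m³ = N·m⁻²·m³ = kg·m²·s⁻²
Both are kg·m²·s⁻², so they have the same dimensions and can be added.

Yes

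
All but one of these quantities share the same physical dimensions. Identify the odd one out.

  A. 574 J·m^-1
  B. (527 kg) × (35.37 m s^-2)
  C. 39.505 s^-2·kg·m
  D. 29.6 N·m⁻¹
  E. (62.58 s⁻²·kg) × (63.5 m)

D.

Dimensions:
  A. J·m⁻¹ = N·m·m⁻¹ = kg·m·s⁻²
  B. [kg] · [m·s⁻²] = kg·m·s⁻²
  C. kg·m·s⁻²
  D. N·m⁻¹ = kg·m·s⁻²·m⁻¹ = kg·s⁻²
  E. [kg·s⁻²] · [m] = kg·m·s⁻²
All reduce to kg·m·s⁻² except D., which is kg·s⁻².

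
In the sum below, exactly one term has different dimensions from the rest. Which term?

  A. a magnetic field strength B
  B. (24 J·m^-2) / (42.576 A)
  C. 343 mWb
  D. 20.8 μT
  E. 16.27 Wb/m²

Work out the base dimensions of each:
  A. [magnetic field strength B] = kg·s⁻²·A⁻¹
  B. [kg·s⁻²] / [A] = kg·s⁻²·A⁻¹
  C. Wb = V·s = kg·m²·s⁻²·A⁻¹
  D. T = Wb·m⁻² = kg·s⁻²·A⁻¹
  E. Wb·m⁻² = V·s·m⁻² = kg·s⁻²·A⁻¹
All reduce to kg·s⁻²·A⁻¹ except C., which is kg·m²·s⁻²·A⁻¹.

C.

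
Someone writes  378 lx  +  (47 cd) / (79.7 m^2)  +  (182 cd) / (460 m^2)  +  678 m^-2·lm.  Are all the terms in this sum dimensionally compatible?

Yes

Work out the base dimensions of each:
  378 lx:  lx = lm·m⁻² = m⁻²·cd
  (47 cd) / (79.7 m^2):  [cd] / [m²] = m⁻²·cd
  (182 cd) / (460 m^2):  [cd] / [m²] = m⁻²·cd
  678 m^-2·lm:  lm·m⁻² = cd·m⁻² = m⁻²·cd
Every term reduces to m⁻²·cd.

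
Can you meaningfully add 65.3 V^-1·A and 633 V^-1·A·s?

No

In SI base units:
  65.3 V^-1·A:  A·V⁻¹ = A·(J·C⁻¹)⁻¹ = kg⁻¹·m⁻²·s³·A²
  633 V^-1·A·s:  A·s·V⁻¹ = A·s·(J·C⁻¹)⁻¹ = kg⁻¹·m⁻²·s⁴·A²
kg⁻¹·m⁻²·s³·A² ≠ kg⁻¹·m⁻²·s⁴·A², so they cannot be added.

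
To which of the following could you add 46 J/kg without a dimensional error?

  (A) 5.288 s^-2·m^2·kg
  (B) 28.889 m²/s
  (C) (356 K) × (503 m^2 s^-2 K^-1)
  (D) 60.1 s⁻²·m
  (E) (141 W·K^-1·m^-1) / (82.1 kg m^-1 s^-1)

Reference: J·kg⁻¹ = N·m·kg⁻¹ = m²·s⁻².
Each option:
  (A) kg·m²·s⁻²
  (B) m²·s⁻¹
  (C) [K] · [m²·s⁻²·K⁻¹] = m²·s⁻²  ← same
  (D) m·s⁻²
  (E) [kg·m·s⁻³·K⁻¹] / [kg·m⁻¹·s⁻¹] = m²·s⁻²·K⁻¹
Only (C) matches m²·s⁻².

(C)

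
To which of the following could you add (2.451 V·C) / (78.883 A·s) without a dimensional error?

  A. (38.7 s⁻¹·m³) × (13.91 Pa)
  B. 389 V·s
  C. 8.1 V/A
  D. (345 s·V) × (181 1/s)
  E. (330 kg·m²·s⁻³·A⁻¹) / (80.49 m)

D.

Reference: [kg·m²·s⁻²] / [s·A] = kg·m²·s⁻³·A⁻¹.
Each option:
  A. [m³·s⁻¹] · [kg·m⁻¹·s⁻²] = kg·m²·s⁻³
  B. V·s = J·C⁻¹·s = kg·m²·s⁻²·A⁻¹
  C. V·A⁻¹ = J·C⁻¹·A⁻¹ = kg·m²·s⁻³·A⁻²
  D. [kg·m²·s⁻²·A⁻¹] · [s⁻¹] = kg·m²·s⁻³·A⁻¹  ← same
  E. [kg·m²·s⁻³·A⁻¹] / [m] = kg·m·s⁻³·A⁻¹
Only D. matches kg·m²·s⁻³·A⁻¹.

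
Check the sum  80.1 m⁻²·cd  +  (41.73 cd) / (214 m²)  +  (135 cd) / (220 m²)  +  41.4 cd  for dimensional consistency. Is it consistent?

Dimensions:
  80.1 m⁻²·cd:  cd·m⁻² = m⁻²·cd
  (41.73 cd) / (214 m²):  [cd] / [m²] = m⁻²·cd
  (135 cd) / (220 m²):  [cd] / [m²] = m⁻²·cd
  41.4 cd:  cd
The terms do not share a single dimension (cd vs m⁻²·cd).

No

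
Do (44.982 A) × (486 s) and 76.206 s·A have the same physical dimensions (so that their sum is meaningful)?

Reduce each to base SI dimensions:
  (44.982 A) × (486 s):  [A] · [s] = s·A
  76.206 s·A:  A·s = s·A
Both are s·A, so they have the same dimensions and can be added.

Yes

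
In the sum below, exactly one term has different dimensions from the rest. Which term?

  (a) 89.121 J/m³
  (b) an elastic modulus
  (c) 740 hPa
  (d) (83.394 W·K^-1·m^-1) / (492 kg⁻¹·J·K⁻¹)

(d)

Reduce each to base SI dimensions:
  (a) J·m⁻³ = N·m·m⁻³ = kg·m⁻¹·s⁻²
  (b) [elastic modulus] = kg·m⁻¹·s⁻²
  (c) Pa = N·m⁻² = kg·m⁻¹·s⁻²
  (d) [kg·m·s⁻³·K⁻¹] / [m²·s⁻²·K⁻¹] = kg·m⁻¹·s⁻¹
All reduce to kg·m⁻¹·s⁻² except (d), which is kg·m⁻¹·s⁻¹.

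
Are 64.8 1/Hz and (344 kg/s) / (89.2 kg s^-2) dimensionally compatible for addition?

Yes

Expand each in SI base units:
  64.8 1/Hz:  Hz⁻¹ = (s⁻¹)⁻¹ = s
  (344 kg/s) / (89.2 kg s^-2):  [kg·s⁻¹] / [kg·s⁻²] = s
Both are s, so they have the same dimensions and can be added.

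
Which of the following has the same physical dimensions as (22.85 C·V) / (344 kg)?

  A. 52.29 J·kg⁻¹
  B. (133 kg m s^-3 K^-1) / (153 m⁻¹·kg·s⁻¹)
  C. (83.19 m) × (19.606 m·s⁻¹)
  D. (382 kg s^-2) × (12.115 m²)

Reference: [kg·m²·s⁻²] / [kg] = m²·s⁻².
Each option:
  A. J·kg⁻¹ = N·m·kg⁻¹ = m²·s⁻²  ← same
  B. [kg·m·s⁻³·K⁻¹] / [kg·m⁻¹·s⁻¹] = m²·s⁻²·K⁻¹
  C. [m] · [m·s⁻¹] = m²·s⁻¹
  D. [kg·s⁻²] · [m²] = kg·m²·s⁻²
Only A. matches m²·s⁻².

A.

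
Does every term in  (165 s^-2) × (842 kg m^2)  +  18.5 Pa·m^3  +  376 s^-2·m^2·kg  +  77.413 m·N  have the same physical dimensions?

Yes

In SI base units:
  (165 s^-2) × (842 kg m^2):  [s⁻²] · [kg·m²] = kg·m²·s⁻²
  18.5 Pa·m^3:  Pa·m³ = N·m⁻²·m³ = kg·m²·s⁻²
  376 s^-2·m^2·kg:  kg·m²·s⁻²
  77.413 m·N:  N·m = kg·m·s⁻²·m = kg·m²·s⁻²
Every term reduces to kg·m²·s⁻².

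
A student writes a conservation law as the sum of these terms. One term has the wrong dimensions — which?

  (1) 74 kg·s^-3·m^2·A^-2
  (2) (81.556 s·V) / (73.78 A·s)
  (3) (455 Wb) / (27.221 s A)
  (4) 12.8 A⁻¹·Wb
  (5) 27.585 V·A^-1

Dimensions:
  (1) kg·m²·s⁻³·A⁻²
  (2) [kg·m²·s⁻²·A⁻¹] / [s·A] = kg·m²·s⁻³·A⁻²
  (3) [kg·m²·s⁻²·A⁻¹] / [s·A] = kg·m²·s⁻³·A⁻²
  (4) Wb·A⁻¹ = V·s·A⁻¹ = kg·m²·s⁻²·A⁻²
  (5) V·A⁻¹ = J·C⁻¹·A⁻¹ = kg·m²·s⁻³·A⁻²
All reduce to kg·m²·s⁻³·A⁻² except (4), which is kg·m²·s⁻²·A⁻².

(4)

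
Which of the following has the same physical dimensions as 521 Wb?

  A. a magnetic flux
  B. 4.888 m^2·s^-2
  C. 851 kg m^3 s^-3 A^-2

A.

Reference: Wb = V·s = kg·m²·s⁻²·A⁻¹.
Each option:
  A. [magnetic flux] = kg·m²·s⁻²·A⁻¹  ← same
  B. m²·s⁻²
  C. kg·m³·s⁻³·A⁻²
Only A. matches kg·m²·s⁻²·A⁻¹.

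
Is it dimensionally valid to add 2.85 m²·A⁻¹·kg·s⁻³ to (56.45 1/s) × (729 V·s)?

Yes

Work out the base dimensions of each:
  2.85 m²·A⁻¹·kg·s⁻³:  kg·m²·s⁻³·A⁻¹
  (56.45 1/s) × (729 V·s):  [s⁻¹] · [kg·m²·s⁻²·A⁻¹] = kg·m²·s⁻³·A⁻¹
Both are kg·m²·s⁻³·A⁻¹, so they have the same dimensions and can be added.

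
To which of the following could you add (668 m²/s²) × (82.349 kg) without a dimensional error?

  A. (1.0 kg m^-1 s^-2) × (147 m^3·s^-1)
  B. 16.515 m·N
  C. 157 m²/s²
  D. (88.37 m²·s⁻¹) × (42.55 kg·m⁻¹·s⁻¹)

Reference: [m²·s⁻²] · [kg] = kg·m²·s⁻².
Each option:
  A. [kg·m⁻¹·s⁻²] · [m³·s⁻¹] = kg·m²·s⁻³
  B. N·m = kg·m·s⁻²·m = kg·m²·s⁻²  ← same
  C. m²·s⁻²
  D. [m²·s⁻¹] · [kg·m⁻¹·s⁻¹] = kg·m·s⁻²
Only B. matches kg·m²·s⁻².

B.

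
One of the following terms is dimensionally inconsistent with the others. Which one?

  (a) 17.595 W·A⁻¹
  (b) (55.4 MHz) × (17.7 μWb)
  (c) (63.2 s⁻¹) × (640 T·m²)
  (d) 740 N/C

(d)

Work out the base dimensions of each:
  (a) W·A⁻¹ = J·s⁻¹·A⁻¹ = kg·m²·s⁻³·A⁻¹
  (b) [s⁻¹] · [kg·m²·s⁻²·A⁻¹] = kg·m²·s⁻³·A⁻¹
  (c) [s⁻¹] · [kg·m²·s⁻²·A⁻¹] = kg·m²·s⁻³·A⁻¹
  (d) N·C⁻¹ = kg·m·s⁻²·(s·A)⁻¹ = kg·m·s⁻³·A⁻¹
All reduce to kg·m²·s⁻³·A⁻¹ except (d), which is kg·m·s⁻³·A⁻¹.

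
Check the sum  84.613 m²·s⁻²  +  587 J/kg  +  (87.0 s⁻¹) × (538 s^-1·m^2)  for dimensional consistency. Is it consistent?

Reduce each to base SI dimensions:
  84.613 m²·s⁻²:  m²·s⁻²
  587 J/kg:  J·kg⁻¹ = N·m·kg⁻¹ = m²·s⁻²
  (87.0 s⁻¹) × (538 s^-1·m^2):  [s⁻¹] · [m²·s⁻¹] = m²·s⁻²
Every term reduces to m²·s⁻².

Yes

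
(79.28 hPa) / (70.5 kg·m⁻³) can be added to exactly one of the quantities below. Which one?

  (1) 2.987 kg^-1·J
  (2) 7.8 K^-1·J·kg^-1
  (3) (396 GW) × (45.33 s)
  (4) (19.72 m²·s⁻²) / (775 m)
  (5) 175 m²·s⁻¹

(1)

Reference: [kg·m⁻¹·s⁻²] / [kg·m⁻³] = m²·s⁻².
Each option:
  (1) J·kg⁻¹ = N·m·kg⁻¹ = m²·s⁻²  ← same
  (2) J·kg⁻¹·K⁻¹ = N·m·kg⁻¹·K⁻¹ = m²·s⁻²·K⁻¹
  (3) [kg·m²·s⁻³] · [s] = kg·m²·s⁻²
  (4) [m²·s⁻²] / [m] = m·s⁻²
  (5) m²·s⁻¹
Only (1) matches m²·s⁻².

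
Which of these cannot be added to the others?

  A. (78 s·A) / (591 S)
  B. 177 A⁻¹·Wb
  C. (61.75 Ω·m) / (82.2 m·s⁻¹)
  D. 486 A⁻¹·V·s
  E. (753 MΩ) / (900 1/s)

Work out the base dimensions of each:
  A. [s·A] / [kg⁻¹·m⁻²·s³·A²] = kg·m²·s⁻²·A⁻¹
  B. Wb·A⁻¹ = V·s·A⁻¹ = kg·m²·s⁻²·A⁻²
  C. [kg·m³·s⁻³·A⁻²] / [m·s⁻¹] = kg·m²·s⁻²·A⁻²
  D. V·s·A⁻¹ = J·C⁻¹·s·A⁻¹ = kg·m²·s⁻²·A⁻²
  E. [kg·m²·s⁻³·A⁻²] / [s⁻¹] = kg·m²·s⁻²·A⁻²
All reduce to kg·m²·s⁻²·A⁻² except A., which is kg·m²·s⁻²·A⁻¹.

A.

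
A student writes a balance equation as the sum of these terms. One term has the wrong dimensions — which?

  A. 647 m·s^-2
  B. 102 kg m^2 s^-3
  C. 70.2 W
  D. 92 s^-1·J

A.

Expand each in SI base units:
  A. m·s⁻²
  B. kg·m²·s⁻³
  C. W = J·s⁻¹ = kg·m²·s⁻³
  D. J·s⁻¹ = N·m·s⁻¹ = kg·m²·s⁻³
All reduce to kg·m²·s⁻³ except A., which is m·s⁻².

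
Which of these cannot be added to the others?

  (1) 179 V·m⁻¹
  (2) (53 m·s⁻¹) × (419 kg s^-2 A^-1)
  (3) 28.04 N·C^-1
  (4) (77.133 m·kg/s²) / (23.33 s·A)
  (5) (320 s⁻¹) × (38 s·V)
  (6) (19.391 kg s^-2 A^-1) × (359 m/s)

Work out the base dimensions of each:
  (1) V·m⁻¹ = J·C⁻¹·m⁻¹ = kg·m·s⁻³·A⁻¹
  (2) [m·s⁻¹] · [kg·s⁻²·A⁻¹] = kg·m·s⁻³·A⁻¹
  (3) N·C⁻¹ = kg·m·s⁻²·(s·A)⁻¹ = kg·m·s⁻³·A⁻¹
  (4) [kg·m·s⁻²] / [s·A] = kg·m·s⁻³·A⁻¹
  (5) [s⁻¹] · [kg·m²·s⁻²·A⁻¹] = kg·m²·s⁻³·A⁻¹
  (6) [kg·s⁻²·A⁻¹] · [m·s⁻¹] = kg·m·s⁻³·A⁻¹
All reduce to kg·m·s⁻³·A⁻¹ except (5), which is kg·m²·s⁻³·A⁻¹.

(5)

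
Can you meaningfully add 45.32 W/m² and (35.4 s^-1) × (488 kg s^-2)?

Reduce each to base SI dimensions:
  45.32 W/m²:  W·m⁻² = J·s⁻¹·m⁻² = kg·s⁻³
  (35.4 s^-1) × (488 kg s^-2):  [s⁻¹] · [kg·s⁻²] = kg·s⁻³
Both are kg·s⁻³, so they have the same dimensions and can be added.

Yes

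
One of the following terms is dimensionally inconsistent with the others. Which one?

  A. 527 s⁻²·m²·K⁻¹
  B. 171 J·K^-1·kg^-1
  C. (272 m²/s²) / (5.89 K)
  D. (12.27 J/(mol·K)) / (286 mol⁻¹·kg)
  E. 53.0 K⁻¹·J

E.

Expand each in SI base units:
  A. m²·s⁻²·K⁻¹
  B. J·kg⁻¹·K⁻¹ = N·m·kg⁻¹·K⁻¹ = m²·s⁻²·K⁻¹
  C. [m²·s⁻²] / [K] = m²·s⁻²·K⁻¹
  D. [kg·m²·s⁻²·K⁻¹·mol⁻¹] / [kg·mol⁻¹] = m²·s⁻²·K⁻¹
  E. J·K⁻¹ = N·m·K⁻¹ = kg·m²·s⁻²·K⁻¹
All reduce to m²·s⁻²·K⁻¹ except E., which is kg·m²·s⁻²·K⁻¹.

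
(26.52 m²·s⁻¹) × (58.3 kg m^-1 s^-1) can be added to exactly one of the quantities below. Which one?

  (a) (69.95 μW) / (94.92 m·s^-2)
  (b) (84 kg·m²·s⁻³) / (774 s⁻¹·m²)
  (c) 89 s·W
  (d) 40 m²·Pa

(d)

Reference: [m²·s⁻¹] · [kg·m⁻¹·s⁻¹] = kg·m·s⁻².
Each option:
  (a) [kg·m²·s⁻³] / [m·s⁻²] = kg·m·s⁻¹
  (b) [kg·m²·s⁻³] / [m²·s⁻¹] = kg·s⁻²
  (c) W·s = J·s⁻¹·s = kg·m²·s⁻²
  (d) Pa·m² = N·m⁻²·m² = kg·m·s⁻²  ← same
Only (d) matches kg·m·s⁻².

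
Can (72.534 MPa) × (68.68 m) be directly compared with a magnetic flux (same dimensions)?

In SI base units:
  (72.534 MPa) × (68.68 m):  [kg·m⁻¹·s⁻²] · [m] = kg·s⁻²
  a magnetic flux:  [magnetic flux] = kg·m²·s⁻²·A⁻¹
kg·s⁻² ≠ kg·m²·s⁻²·A⁻¹, so they cannot be added.

No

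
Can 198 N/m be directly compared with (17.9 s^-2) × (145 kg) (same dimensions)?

Work out the base dimensions of each:
  198 N/m:  N·m⁻¹ = kg·m·s⁻²·m⁻¹ = kg·s⁻²
  (17.9 s^-2) × (145 kg):  [s⁻²] · [kg] = kg·s⁻²
Both are kg·s⁻², so they have the same dimensions and can be added.

Yes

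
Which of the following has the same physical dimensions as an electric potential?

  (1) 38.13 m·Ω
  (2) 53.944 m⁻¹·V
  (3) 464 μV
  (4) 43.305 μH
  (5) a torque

Reference: [electric potential] = kg·m²·s⁻³·A⁻¹.
Each option:
  (1) Ω·m = V·A⁻¹·m = kg·m³·s⁻³·A⁻²
  (2) V·m⁻¹ = J·C⁻¹·m⁻¹ = kg·m·s⁻³·A⁻¹
  (3) V = J·C⁻¹ = kg·m²·s⁻³·A⁻¹  ← same
  (4) H = V·s·A⁻¹ = kg·m²·s⁻²·A⁻²
  (5) [torque] = kg·m²·s⁻²
Only (3) matches kg·m²·s⁻³·A⁻¹.

(3)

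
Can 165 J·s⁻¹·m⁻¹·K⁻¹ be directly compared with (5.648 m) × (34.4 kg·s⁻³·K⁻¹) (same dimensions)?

Yes

Expand each in SI base units:
  165 J·s⁻¹·m⁻¹·K⁻¹:  J·s⁻¹·m⁻¹·K⁻¹ = N·m·s⁻¹·m⁻¹·K⁻¹ = kg·m·s⁻³·K⁻¹
  (5.648 m) × (34.4 kg·s⁻³·K⁻¹):  [m] · [kg·s⁻³·K⁻¹] = kg·m·s⁻³·K⁻¹
Both are kg·m·s⁻³·K⁻¹, so they have the same dimensions and can be added.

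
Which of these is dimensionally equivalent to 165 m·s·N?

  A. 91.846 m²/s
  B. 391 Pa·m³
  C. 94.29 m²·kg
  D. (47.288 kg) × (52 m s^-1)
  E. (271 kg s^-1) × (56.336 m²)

E.

Reference: N·m·s = kg·m·s⁻²·m·s = kg·m²·s⁻¹.
Each option:
  A. m²·s⁻¹
  B. Pa·m³ = N·m⁻²·m³ = kg·m²·s⁻²
  C. kg·m²
  D. [kg] · [m·s⁻¹] = kg·m·s⁻¹
  E. [kg·s⁻¹] · [m²] = kg·m²·s⁻¹  ← same
Only E. matches kg·m²·s⁻¹.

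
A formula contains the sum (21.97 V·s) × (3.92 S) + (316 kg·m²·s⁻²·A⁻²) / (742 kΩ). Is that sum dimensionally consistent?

Expand each in SI base units:
  (21.97 V·s) × (3.92 S):  [kg·m²·s⁻²·A⁻¹] · [kg⁻¹·m⁻²·s³·A²] = s·A
  (316 kg·m²·s⁻²·A⁻²) / (742 kΩ):  [kg·m²·s⁻²·A⁻²] / [kg·m²·s⁻³·A⁻²] = s
s·A ≠ s, so they cannot be added.

No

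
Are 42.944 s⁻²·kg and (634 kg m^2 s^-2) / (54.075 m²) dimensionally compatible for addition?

Yes

Dimensions:
  42.944 s⁻²·kg:  kg·s⁻²
  (634 kg m^2 s^-2) / (54.075 m²):  [kg·m²·s⁻²] / [m²] = kg·s⁻²
Both are kg·s⁻², so they have the same dimensions and can be added.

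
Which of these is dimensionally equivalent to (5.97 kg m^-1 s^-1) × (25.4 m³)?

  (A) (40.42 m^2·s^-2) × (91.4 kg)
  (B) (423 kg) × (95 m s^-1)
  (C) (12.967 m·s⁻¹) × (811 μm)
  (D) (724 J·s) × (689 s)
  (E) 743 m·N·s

(E)

Reference: [kg·m⁻¹·s⁻¹] · [m³] = kg·m²·s⁻¹.
Each option:
  (A) [m²·s⁻²] · [kg] = kg·m²·s⁻²
  (B) [kg] · [m·s⁻¹] = kg·m·s⁻¹
  (C) [m·s⁻¹] · [m] = m²·s⁻¹
  (D) [kg·m²·s⁻¹] · [s] = kg·m²
  (E) N·m·s = kg·m·s⁻²·m·s = kg·m²·s⁻¹  ← same
Only (E) matches kg·m²·s⁻¹.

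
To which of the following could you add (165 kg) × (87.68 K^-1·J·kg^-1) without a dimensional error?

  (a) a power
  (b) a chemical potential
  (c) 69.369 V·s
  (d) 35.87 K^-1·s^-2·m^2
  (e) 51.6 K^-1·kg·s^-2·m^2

(e)

Reference: [kg] · [m²·s⁻²·K⁻¹] = kg·m²·s⁻²·K⁻¹.
Each option:
  (a) [power] = kg·m²·s⁻³
  (b) [chemical potential] = kg·m²·s⁻²·mol⁻¹
  (c) V·s = J·C⁻¹·s = kg·m²·s⁻²·A⁻¹
  (d) m²·s⁻²·K⁻¹
  (e) kg·m²·s⁻²·K⁻¹  ← same
Only (e) matches kg·m²·s⁻²·K⁻¹.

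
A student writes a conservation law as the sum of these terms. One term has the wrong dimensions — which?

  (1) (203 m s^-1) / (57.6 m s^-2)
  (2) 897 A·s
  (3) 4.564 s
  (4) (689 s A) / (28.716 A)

In SI base units:
  (1) [m·s⁻¹] / [m·s⁻²] = s
  (2) A·s = s·A
  (3) s
  (4) [s·A] / [A] = s
All reduce to s except (2), which is s·A.

(2)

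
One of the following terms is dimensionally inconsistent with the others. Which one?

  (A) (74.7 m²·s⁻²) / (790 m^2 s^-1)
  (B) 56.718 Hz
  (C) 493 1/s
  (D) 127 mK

(D)

Work out the base dimensions of each:
  (A) [m²·s⁻²] / [m²·s⁻¹] = s⁻¹
  (B) Hz = s⁻¹
  (C) s⁻¹
  (D) K
All reduce to s⁻¹ except (D), which is K.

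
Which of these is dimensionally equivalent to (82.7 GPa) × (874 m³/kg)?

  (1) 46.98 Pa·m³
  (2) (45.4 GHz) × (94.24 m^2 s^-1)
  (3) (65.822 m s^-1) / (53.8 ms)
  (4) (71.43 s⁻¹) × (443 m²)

Reference: [kg·m⁻¹·s⁻²] · [kg⁻¹·m³] = m²·s⁻².
Each option:
  (1) Pa·m³ = N·m⁻²·m³ = kg·m²·s⁻²
  (2) [s⁻¹] · [m²·s⁻¹] = m²·s⁻²  ← same
  (3) [m·s⁻¹] / [s] = m·s⁻²
  (4) [s⁻¹] · [m²] = m²·s⁻¹
Only (2) matches m²·s⁻².

(2)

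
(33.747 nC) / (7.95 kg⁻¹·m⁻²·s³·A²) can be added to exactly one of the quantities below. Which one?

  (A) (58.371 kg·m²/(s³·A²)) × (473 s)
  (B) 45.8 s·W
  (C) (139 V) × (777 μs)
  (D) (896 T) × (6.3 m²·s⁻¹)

Reference: [s·A] / [kg⁻¹·m⁻²·s³·A²] = kg·m²·s⁻²·A⁻¹.
Each option:
  (A) [kg·m²·s⁻³·A⁻²] · [s] = kg·m²·s⁻²·A⁻²
  (B) W·s = J·s⁻¹·s = kg·m²·s⁻²
  (C) [kg·m²·s⁻³·A⁻¹] · [s] = kg·m²·s⁻²·A⁻¹  ← same
  (D) [kg·s⁻²·A⁻¹] · [m²·s⁻¹] = kg·m²·s⁻³·A⁻¹
Only (C) matches kg·m²·s⁻²·A⁻¹.

(C)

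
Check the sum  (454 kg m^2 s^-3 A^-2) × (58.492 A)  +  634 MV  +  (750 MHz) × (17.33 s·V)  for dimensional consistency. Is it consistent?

In SI base units:
  (454 kg m^2 s^-3 A^-2) × (58.492 A):  [kg·m²·s⁻³·A⁻²] · [A] = kg·m²·s⁻³·A⁻¹
  634 MV:  V = J·C⁻¹ = kg·m²·s⁻³·A⁻¹
  (750 MHz) × (17.33 s·V):  [s⁻¹] · [kg·m²·s⁻²·A⁻¹] = kg·m²·s⁻³·A⁻¹
Every term reduces to kg·m²·s⁻³·A⁻¹.

Yes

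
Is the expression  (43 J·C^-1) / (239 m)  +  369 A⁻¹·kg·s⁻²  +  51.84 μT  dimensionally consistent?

In SI base units:
  (43 J·C^-1) / (239 m):  [kg·m²·s⁻³·A⁻¹] / [m] = kg·m·s⁻³·A⁻¹
  369 A⁻¹·kg·s⁻²:  kg·s⁻²·A⁻¹
  51.84 μT:  T = Wb·m⁻² = kg·s⁻²·A⁻¹
The terms do not share a single dimension (kg·m·s⁻³·A⁻¹ vs kg·s⁻²·A⁻¹).

No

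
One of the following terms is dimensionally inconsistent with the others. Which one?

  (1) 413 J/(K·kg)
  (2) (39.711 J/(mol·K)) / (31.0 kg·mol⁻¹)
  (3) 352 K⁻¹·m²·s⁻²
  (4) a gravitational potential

Expand each in SI base units:
  (1) J·kg⁻¹·K⁻¹ = N·m·kg⁻¹·K⁻¹ = m²·s⁻²·K⁻¹
  (2) [kg·m²·s⁻²·K⁻¹·mol⁻¹] / [kg·mol⁻¹] = m²·s⁻²·K⁻¹
  (3) m²·s⁻²·K⁻¹
  (4) [gravitational potential] = m²·s⁻²
All reduce to m²·s⁻²·K⁻¹ except (4), which is m²·s⁻².

(4)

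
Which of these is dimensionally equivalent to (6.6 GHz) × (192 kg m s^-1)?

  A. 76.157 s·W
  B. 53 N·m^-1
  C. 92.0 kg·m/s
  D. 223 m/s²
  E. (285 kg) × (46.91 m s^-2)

E.

Reference: [s⁻¹] · [kg·m·s⁻¹] = kg·m·s⁻².
Each option:
  A. W·s = J·s⁻¹·s = kg·m²·s⁻²
  B. N·m⁻¹ = kg·m·s⁻²·m⁻¹ = kg·s⁻²
  C. kg·m·s⁻¹
  D. m·s⁻²
  E. [kg] · [m·s⁻²] = kg·m·s⁻²  ← same
Only E. matches kg·m·s⁻².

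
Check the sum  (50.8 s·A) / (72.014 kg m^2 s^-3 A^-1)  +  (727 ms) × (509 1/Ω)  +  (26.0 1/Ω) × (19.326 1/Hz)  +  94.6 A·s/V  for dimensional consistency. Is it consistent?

Yes

Dimensions:
  (50.8 s·A) / (72.014 kg m^2 s^-3 A^-1):  [s·A] / [kg·m²·s⁻³·A⁻¹] = kg⁻¹·m⁻²·s⁴·A²
  (727 ms) × (509 1/Ω):  [s] · [kg⁻¹·m⁻²·s³·A²] = kg⁻¹·m⁻²·s⁴·A²
  (26.0 1/Ω) × (19.326 1/Hz):  [kg⁻¹·m⁻²·s³·A²] · [s] = kg⁻¹·m⁻²·s⁴·A²
  94.6 A·s/V:  A·s·V⁻¹ = A·s·(J·C⁻¹)⁻¹ = kg⁻¹·m⁻²·s⁴·A²
Every term reduces to kg⁻¹·m⁻²·s⁴·A².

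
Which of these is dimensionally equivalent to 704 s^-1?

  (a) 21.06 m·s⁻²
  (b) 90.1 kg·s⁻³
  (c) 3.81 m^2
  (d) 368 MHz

Reference: s⁻¹.
Each option:
  (a) m·s⁻²
  (b) kg·s⁻³
  (c) m²
  (d) Hz = s⁻¹  ← same
Only (d) matches s⁻¹.

(d)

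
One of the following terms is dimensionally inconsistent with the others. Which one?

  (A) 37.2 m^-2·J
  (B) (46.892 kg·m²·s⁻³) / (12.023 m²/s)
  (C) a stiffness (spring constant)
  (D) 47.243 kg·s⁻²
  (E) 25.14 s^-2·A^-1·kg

(E)

Expand each in SI base units:
  (A) J·m⁻² = N·m·m⁻² = kg·s⁻²
  (B) [kg·m²·s⁻³] / [m²·s⁻¹] = kg·s⁻²
  (C) [stiffness (spring constant)] = kg·s⁻²
  (D) kg·s⁻²
  (E) kg·s⁻²·A⁻¹
All reduce to kg·s⁻² except (E), which is kg·s⁻²·A⁻¹.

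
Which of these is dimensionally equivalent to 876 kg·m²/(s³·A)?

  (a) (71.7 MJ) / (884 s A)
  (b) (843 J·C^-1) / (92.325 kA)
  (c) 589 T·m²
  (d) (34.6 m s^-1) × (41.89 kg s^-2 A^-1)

Reference: kg·m²·s⁻³·A⁻¹.
Each option:
  (a) [kg·m²·s⁻²] / [s·A] = kg·m²·s⁻³·A⁻¹  ← same
  (b) [kg·m²·s⁻³·A⁻¹] / [A] = kg·m²·s⁻³·A⁻²
  (c) T·m² = Wb·m⁻²·m² = kg·m²·s⁻²·A⁻¹
  (d) [m·s⁻¹] · [kg·s⁻²·A⁻¹] = kg·m·s⁻³·A⁻¹
Only (a) matches kg·m²·s⁻³·A⁻¹.

(a)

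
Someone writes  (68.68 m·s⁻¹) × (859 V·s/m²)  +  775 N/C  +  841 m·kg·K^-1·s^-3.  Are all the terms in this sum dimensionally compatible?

Reduce each to base SI dimensions:
  (68.68 m·s⁻¹) × (859 V·s/m²):  [m·s⁻¹] · [kg·s⁻²·A⁻¹] = kg·m·s⁻³·A⁻¹
  775 N/C:  N·C⁻¹ = kg·m·s⁻²·(s·A)⁻¹ = kg·m·s⁻³·A⁻¹
  841 m·kg·K^-1·s^-3:  kg·m·s⁻³·K⁻¹
The terms do not share a single dimension (kg·m·s⁻³·A⁻¹ vs kg·m·s⁻³·K⁻¹).

No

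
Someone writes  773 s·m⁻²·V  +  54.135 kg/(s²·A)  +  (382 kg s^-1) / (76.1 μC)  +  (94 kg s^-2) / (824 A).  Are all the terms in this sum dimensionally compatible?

Yes

Expand each in SI base units:
  773 s·m⁻²·V:  V·s·m⁻² = J·C⁻¹·s·m⁻² = kg·s⁻²·A⁻¹
  54.135 kg/(s²·A):  kg·s⁻²·A⁻¹
  (382 kg s^-1) / (76.1 μC):  [kg·s⁻¹] / [s·A] = kg·s⁻²·A⁻¹
  (94 kg s^-2) / (824 A):  [kg·s⁻²] / [A] = kg·s⁻²·A⁻¹
Every term reduces to kg·s⁻²·A⁻¹.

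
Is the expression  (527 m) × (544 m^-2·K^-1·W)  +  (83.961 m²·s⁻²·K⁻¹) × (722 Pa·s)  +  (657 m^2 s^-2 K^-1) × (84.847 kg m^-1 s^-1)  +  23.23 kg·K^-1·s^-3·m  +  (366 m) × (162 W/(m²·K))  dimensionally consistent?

Yes

In SI base units:
  (527 m) × (544 m^-2·K^-1·W):  [m] · [kg·s⁻³·K⁻¹] = kg·m·s⁻³·K⁻¹
  (83.961 m²·s⁻²·K⁻¹) × (722 Pa·s):  [m²·s⁻²·K⁻¹] · [kg·m⁻¹·s⁻¹] = kg·m·s⁻³·K⁻¹
  (657 m^2 s^-2 K^-1) × (84.847 kg m^-1 s^-1):  [m²·s⁻²·K⁻¹] · [kg·m⁻¹·s⁻¹] = kg·m·s⁻³·K⁻¹
  23.23 kg·K^-1·s^-3·m:  kg·m·s⁻³·K⁻¹
  (366 m) × (162 W/(m²·K)):  [m] · [kg·s⁻³·K⁻¹] = kg·m·s⁻³·K⁻¹
Every term reduces to kg·m·s⁻³·K⁻¹.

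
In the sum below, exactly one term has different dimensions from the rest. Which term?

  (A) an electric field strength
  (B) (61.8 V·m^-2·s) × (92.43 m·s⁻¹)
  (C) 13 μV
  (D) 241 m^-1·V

(C)

Dimensions:
  (A) [electric field strength] = kg·m·s⁻³·A⁻¹
  (B) [kg·s⁻²·A⁻¹] · [m·s⁻¹] = kg·m·s⁻³·A⁻¹
  (C) V = J·C⁻¹ = kg·m²·s⁻³·A⁻¹
  (D) V·m⁻¹ = J·C⁻¹·m⁻¹ = kg·m·s⁻³·A⁻¹
All reduce to kg·m·s⁻³·A⁻¹ except (C), which is kg·m²·s⁻³·A⁻¹.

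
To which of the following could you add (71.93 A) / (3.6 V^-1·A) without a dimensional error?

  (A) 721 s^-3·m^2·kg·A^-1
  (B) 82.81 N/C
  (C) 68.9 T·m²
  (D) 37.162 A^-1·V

(A)

Reference: [A] / [kg⁻¹·m⁻²·s³·A²] = kg·m²·s⁻³·A⁻¹.
Each option:
  (A) kg·m²·s⁻³·A⁻¹  ← same
  (B) N·C⁻¹ = kg·m·s⁻²·(s·A)⁻¹ = kg·m·s⁻³·A⁻¹
  (C) T·m² = Wb·m⁻²·m² = kg·m²·s⁻²·A⁻¹
  (D) V·A⁻¹ = J·C⁻¹·A⁻¹ = kg·m²·s⁻³·A⁻²
Only (A) matches kg·m²·s⁻³·A⁻¹.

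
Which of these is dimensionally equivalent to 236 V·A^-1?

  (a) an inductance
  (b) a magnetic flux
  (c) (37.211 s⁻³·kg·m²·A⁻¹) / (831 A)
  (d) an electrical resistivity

(c)

Reference: V·A⁻¹ = J·C⁻¹·A⁻¹ = kg·m²·s⁻³·A⁻².
Each option:
  (a) [inductance] = kg·m²·s⁻²·A⁻²
  (b) [magnetic flux] = kg·m²·s⁻²·A⁻¹
  (c) [kg·m²·s⁻³·A⁻¹] / [A] = kg·m²·s⁻³·A⁻²  ← same
  (d) [electrical resistivity] = kg·m³·s⁻³·A⁻²
Only (c) matches kg·m²·s⁻³·A⁻².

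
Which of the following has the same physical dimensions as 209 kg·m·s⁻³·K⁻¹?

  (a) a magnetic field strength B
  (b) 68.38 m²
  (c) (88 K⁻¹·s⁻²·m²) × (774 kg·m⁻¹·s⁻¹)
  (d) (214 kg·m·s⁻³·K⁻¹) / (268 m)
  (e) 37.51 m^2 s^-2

Reference: kg·m·s⁻³·K⁻¹.
Each option:
  (a) [magnetic field strength B] = kg·s⁻²·A⁻¹
  (b) m²
  (c) [m²·s⁻²·K⁻¹] · [kg·m⁻¹·s⁻¹] = kg·m·s⁻³·K⁻¹  ← same
  (d) [kg·m·s⁻³·K⁻¹] / [m] = kg·s⁻³·K⁻¹
  (e) m²·s⁻²
Only (c) matches kg·m·s⁻³·K⁻¹.

(c)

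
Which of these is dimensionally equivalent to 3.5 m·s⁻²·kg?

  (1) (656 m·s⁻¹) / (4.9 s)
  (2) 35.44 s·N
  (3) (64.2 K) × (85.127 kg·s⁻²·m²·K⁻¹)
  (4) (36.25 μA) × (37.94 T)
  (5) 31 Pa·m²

(5)

Reference: kg·m·s⁻².
Each option:
  (1) [m·s⁻¹] / [s] = m·s⁻²
  (2) N·s = kg·m·s⁻²·s = kg·m·s⁻¹
  (3) [K] · [kg·m²·s⁻²·K⁻¹] = kg·m²·s⁻²
  (4) [A] · [kg·s⁻²·A⁻¹] = kg·s⁻²
  (5) Pa·m² = N·m⁻²·m² = kg·m·s⁻²  ← same
Only (5) matches kg·m·s⁻².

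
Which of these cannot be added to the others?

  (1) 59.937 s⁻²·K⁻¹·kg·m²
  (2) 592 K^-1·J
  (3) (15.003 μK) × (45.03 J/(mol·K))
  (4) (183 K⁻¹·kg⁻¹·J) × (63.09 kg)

Dimensions:
  (1) kg·m²·s⁻²·K⁻¹
  (2) J·K⁻¹ = N·m·K⁻¹ = kg·m²·s⁻²·K⁻¹
  (3) [K] · [kg·m²·s⁻²·K⁻¹·mol⁻¹] = kg·m²·s⁻²·mol⁻¹
  (4) [m²·s⁻²·K⁻¹] · [kg] = kg·m²·s⁻²·K⁻¹
All reduce to kg·m²·s⁻²·K⁻¹ except (3), which is kg·m²·s⁻²·mol⁻¹.

(3)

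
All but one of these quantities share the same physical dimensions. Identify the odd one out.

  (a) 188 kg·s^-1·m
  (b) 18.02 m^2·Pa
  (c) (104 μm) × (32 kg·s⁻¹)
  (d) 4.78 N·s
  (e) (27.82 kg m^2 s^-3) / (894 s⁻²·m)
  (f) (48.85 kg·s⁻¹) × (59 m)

(b)

Dimensions:
  (a) kg·m·s⁻¹
  (b) Pa·m² = N·m⁻²·m² = kg·m·s⁻²
  (c) [m] · [kg·s⁻¹] = kg·m·s⁻¹
  (d) N·s = kg·m·s⁻²·s = kg·m·s⁻¹
  (e) [kg·m²·s⁻³] / [m·s⁻²] = kg·m·s⁻¹
  (f) [kg·s⁻¹] · [m] = kg·m·s⁻¹
All reduce to kg·m·s⁻¹ except (b), which is kg·m·s⁻².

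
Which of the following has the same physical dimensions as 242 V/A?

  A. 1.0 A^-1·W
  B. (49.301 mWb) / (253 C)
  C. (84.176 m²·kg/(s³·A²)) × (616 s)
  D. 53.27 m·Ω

B.

Reference: V·A⁻¹ = J·C⁻¹·A⁻¹ = kg·m²·s⁻³·A⁻².
Each option:
  A. W·A⁻¹ = J·s⁻¹·A⁻¹ = kg·m²·s⁻³·A⁻¹
  B. [kg·m²·s⁻²·A⁻¹] / [s·A] = kg·m²·s⁻³·A⁻²  ← same
  C. [kg·m²·s⁻³·A⁻²] · [s] = kg·m²·s⁻²·A⁻²
  D. Ω·m = V·A⁻¹·m = kg·m³·s⁻³·A⁻²
Only B. matches kg·m²·s⁻³·A⁻².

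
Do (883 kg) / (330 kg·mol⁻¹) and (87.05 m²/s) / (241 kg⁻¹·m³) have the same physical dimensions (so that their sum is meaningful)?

Work out the base dimensions of each:
  (883 kg) / (330 kg·mol⁻¹):  [kg] / [kg·mol⁻¹] = mol
  (87.05 m²/s) / (241 kg⁻¹·m³):  [m²·s⁻¹] / [kg⁻¹·m³] = kg·m⁻¹·s⁻¹
mol ≠ kg·m⁻¹·s⁻¹, so they cannot be added.

No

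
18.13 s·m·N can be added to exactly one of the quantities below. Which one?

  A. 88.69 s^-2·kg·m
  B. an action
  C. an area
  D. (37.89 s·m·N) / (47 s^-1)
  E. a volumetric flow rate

Reference: N·m·s = kg·m·s⁻²·m·s = kg·m²·s⁻¹.
Each option:
  A. kg·m·s⁻²
  B. [action] = kg·m²·s⁻¹  ← same
  C. [area] = m²
  D. [kg·m²·s⁻¹] / [s⁻¹] = kg·m²
  E. [volumetric flow rate] = m³·s⁻¹
Only B. matches kg·m²·s⁻¹.

B.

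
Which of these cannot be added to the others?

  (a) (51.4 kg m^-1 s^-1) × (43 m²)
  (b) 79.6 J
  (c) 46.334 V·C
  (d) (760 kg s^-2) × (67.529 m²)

(a)

In SI base units:
  (a) [kg·m⁻¹·s⁻¹] · [m²] = kg·m·s⁻¹
  (b) J = N·m = kg·m²·s⁻²
  (c) C·V = s·A·J·C⁻¹ = kg·m²·s⁻²
  (d) [kg·s⁻²] · [m²] = kg·m²·s⁻²
All reduce to kg·m²·s⁻² except (a), which is kg·m·s⁻¹.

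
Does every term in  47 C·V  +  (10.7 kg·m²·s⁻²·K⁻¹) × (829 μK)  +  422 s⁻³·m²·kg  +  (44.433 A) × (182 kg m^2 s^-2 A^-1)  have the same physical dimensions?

No

In SI base units:
  47 C·V:  C·V = s·A·J·C⁻¹ = kg·m²·s⁻²
  (10.7 kg·m²·s⁻²·K⁻¹) × (829 μK):  [kg·m²·s⁻²·K⁻¹] · [K] = kg·m²·s⁻²
  422 s⁻³·m²·kg:  kg·m²·s⁻³
  (44.433 A) × (182 kg m^2 s^-2 A^-1):  [A] · [kg·m²·s⁻²·A⁻¹] = kg·m²·s⁻²
The terms do not share a single dimension (kg·m²·s⁻² vs kg·m²·s⁻³).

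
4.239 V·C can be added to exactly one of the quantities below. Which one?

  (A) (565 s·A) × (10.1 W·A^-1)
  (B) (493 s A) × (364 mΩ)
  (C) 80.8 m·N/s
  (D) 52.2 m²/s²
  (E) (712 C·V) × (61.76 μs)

Reference: C·V = s·A·J·C⁻¹ = kg·m²·s⁻².
Each option:
  (A) [s·A] · [kg·m²·s⁻³·A⁻¹] = kg·m²·s⁻²  ← same
  (B) [s·A] · [kg·m²·s⁻³·A⁻²] = kg·m²·s⁻²·A⁻¹
  (C) N·m·s⁻¹ = kg·m·s⁻²·m·s⁻¹ = kg·m²·s⁻³
  (D) m²·s⁻²
  (E) [kg·m²·s⁻²] · [s] = kg·m²·s⁻¹
Only (A) matches kg·m²·s⁻².

(A)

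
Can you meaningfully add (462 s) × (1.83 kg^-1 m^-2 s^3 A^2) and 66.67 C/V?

Yes

Work out the base dimensions of each:
  (462 s) × (1.83 kg^-1 m^-2 s^3 A^2):  [s] · [kg⁻¹·m⁻²·s³·A²] = kg⁻¹·m⁻²·s⁴·A²
  66.67 C/V:  C·V⁻¹ = s·A·(J·C⁻¹)⁻¹ = kg⁻¹·m⁻²·s⁴·A²
Both are kg⁻¹·m⁻²·s⁴·A², so they have the same dimensions and can be added.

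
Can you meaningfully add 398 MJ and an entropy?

Dimensions:
  398 MJ:  J = N·m = kg·m²·s⁻²
  an entropy:  [entropy] = kg·m²·s⁻²·K⁻¹
kg·m²·s⁻² ≠ kg·m²·s⁻²·K⁻¹, so they cannot be added.

No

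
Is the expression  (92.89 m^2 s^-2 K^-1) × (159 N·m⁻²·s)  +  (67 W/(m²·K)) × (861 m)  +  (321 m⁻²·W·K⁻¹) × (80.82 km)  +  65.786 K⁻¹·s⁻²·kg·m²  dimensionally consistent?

No

Expand each in SI base units:
  (92.89 m^2 s^-2 K^-1) × (159 N·m⁻²·s):  [m²·s⁻²·K⁻¹] · [kg·m⁻¹·s⁻¹] = kg·m·s⁻³·K⁻¹
  (67 W/(m²·K)) × (861 m):  [kg·s⁻³·K⁻¹] · [m] = kg·m·s⁻³·K⁻¹
  (321 m⁻²·W·K⁻¹) × (80.82 km):  [kg·s⁻³·K⁻¹] · [m] = kg·m·s⁻³·K⁻¹
  65.786 K⁻¹·s⁻²·kg·m²:  kg·m²·s⁻²·K⁻¹
The terms do not share a single dimension (kg·m²·s⁻²·K⁻¹ vs kg·m·s⁻³·K⁻¹).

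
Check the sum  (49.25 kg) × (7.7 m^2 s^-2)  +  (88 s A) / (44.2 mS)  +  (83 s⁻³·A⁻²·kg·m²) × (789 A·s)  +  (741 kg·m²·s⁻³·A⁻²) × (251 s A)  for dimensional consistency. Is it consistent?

No

Reduce each to base SI dimensions:
  (49.25 kg) × (7.7 m^2 s^-2):  [kg] · [m²·s⁻²] = kg·m²·s⁻²
  (88 s A) / (44.2 mS):  [s·A] / [kg⁻¹·m⁻²·s³·A²] = kg·m²·s⁻²·A⁻¹
  (83 s⁻³·A⁻²·kg·m²) × (789 A·s):  [kg·m²·s⁻³·A⁻²] · [s·A] = kg·m²·s⁻²·A⁻¹
  (741 kg·m²·s⁻³·A⁻²) × (251 s A):  [kg·m²·s⁻³·A⁻²] · [s·A] = kg·m²·s⁻²·A⁻¹
The terms do not share a single dimension (kg·m²·s⁻² vs kg·m²·s⁻²·A⁻¹).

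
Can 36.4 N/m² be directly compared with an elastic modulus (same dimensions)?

Reduce each to base SI dimensions:
  36.4 N/m²:  N·m⁻² = kg·m·s⁻²·m⁻² = kg·m⁻¹·s⁻²
  an elastic modulus:  [elastic modulus] = kg·m⁻¹·s⁻²
Both are kg·m⁻¹·s⁻², so they have the same dimensions and can be added.

Yes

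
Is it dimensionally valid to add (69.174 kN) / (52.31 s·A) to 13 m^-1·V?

Yes

Dimensions:
  (69.174 kN) / (52.31 s·A):  [kg·m·s⁻²] / [s·A] = kg·m·s⁻³·A⁻¹
  13 m^-1·V:  V·m⁻¹ = J·C⁻¹·m⁻¹ = kg·m·s⁻³·A⁻¹
Both are kg·m·s⁻³·A⁻¹, so they have the same dimensions and can be added.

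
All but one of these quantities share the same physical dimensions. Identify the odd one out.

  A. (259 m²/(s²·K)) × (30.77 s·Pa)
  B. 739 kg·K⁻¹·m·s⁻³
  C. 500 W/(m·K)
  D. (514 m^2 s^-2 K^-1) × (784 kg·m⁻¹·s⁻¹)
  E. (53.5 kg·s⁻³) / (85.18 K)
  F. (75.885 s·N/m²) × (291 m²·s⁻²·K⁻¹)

E.

In SI base units:
  A. [m²·s⁻²·K⁻¹] · [kg·m⁻¹·s⁻¹] = kg·m·s⁻³·K⁻¹
  B. kg·m·s⁻³·K⁻¹
  C. W·m⁻¹·K⁻¹ = J·s⁻¹·m⁻¹·K⁻¹ = kg·m·s⁻³·K⁻¹
  D. [m²·s⁻²·K⁻¹] · [kg·m⁻¹·s⁻¹] = kg·m·s⁻³·K⁻¹
  E. [kg·s⁻³] / [K] = kg·s⁻³·K⁻¹
  F. [kg·m⁻¹·s⁻¹] · [m²·s⁻²·K⁻¹] = kg·m·s⁻³·K⁻¹
All reduce to kg·m·s⁻³·K⁻¹ except E., which is kg·s⁻³·K⁻¹.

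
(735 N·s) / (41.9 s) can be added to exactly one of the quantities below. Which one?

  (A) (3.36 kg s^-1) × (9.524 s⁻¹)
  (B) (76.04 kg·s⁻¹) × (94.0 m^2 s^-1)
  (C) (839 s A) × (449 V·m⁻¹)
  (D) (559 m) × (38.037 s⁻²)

(C)

Reference: [kg·m·s⁻¹] / [s] = kg·m·s⁻².
Each option:
  (A) [kg·s⁻¹] · [s⁻¹] = kg·s⁻²
  (B) [kg·s⁻¹] · [m²·s⁻¹] = kg·m²·s⁻²
  (C) [s·A] · [kg·m·s⁻³·A⁻¹] = kg·m·s⁻²  ← same
  (D) [m] · [s⁻²] = m·s⁻²
Only (C) matches kg·m·s⁻².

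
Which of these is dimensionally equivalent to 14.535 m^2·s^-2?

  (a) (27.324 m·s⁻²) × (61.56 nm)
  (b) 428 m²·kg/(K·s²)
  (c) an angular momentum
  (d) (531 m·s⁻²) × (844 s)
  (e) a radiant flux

(a)

Reference: m²·s⁻².
Each option:
  (a) [m·s⁻²] · [m] = m²·s⁻²  ← same
  (b) kg·m²·s⁻²·K⁻¹
  (c) [angular momentum] = kg·m²·s⁻¹
  (d) [m·s⁻²] · [s] = m·s⁻¹
  (e) [radiant flux] = kg·m²·s⁻³
Only (a) matches m²·s⁻².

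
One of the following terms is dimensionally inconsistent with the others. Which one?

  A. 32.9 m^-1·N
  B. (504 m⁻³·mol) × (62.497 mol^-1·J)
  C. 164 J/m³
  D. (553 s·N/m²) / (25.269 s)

Reduce each to base SI dimensions:
  A. N·m⁻¹ = kg·m·s⁻²·m⁻¹ = kg·s⁻²
  B. [m⁻³·mol] · [kg·m²·s⁻²·mol⁻¹] = kg·m⁻¹·s⁻²
  C. J·m⁻³ = N·m·m⁻³ = kg·m⁻¹·s⁻²
  D. [kg·m⁻¹·s⁻¹] / [s] = kg·m⁻¹·s⁻²
All reduce to kg·m⁻¹·s⁻² except A., which is kg·s⁻².

A.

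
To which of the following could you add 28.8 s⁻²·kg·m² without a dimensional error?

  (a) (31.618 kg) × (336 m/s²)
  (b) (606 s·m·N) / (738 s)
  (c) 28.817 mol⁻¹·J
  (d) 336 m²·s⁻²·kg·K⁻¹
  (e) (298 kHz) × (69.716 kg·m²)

(b)

Reference: kg·m²·s⁻².
Each option:
  (a) [kg] · [m·s⁻²] = kg·m·s⁻²
  (b) [kg·m²·s⁻¹] / [s] = kg·m²·s⁻²  ← same
  (c) J·mol⁻¹ = N·m·mol⁻¹ = kg·m²·s⁻²·mol⁻¹
  (d) kg·m²·s⁻²·K⁻¹
  (e) [s⁻¹] · [kg·m²] = kg·m²·s⁻¹
Only (b) matches kg·m²·s⁻².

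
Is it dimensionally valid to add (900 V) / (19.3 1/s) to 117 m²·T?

Work out the base dimensions of each:
  (900 V) / (19.3 1/s):  [kg·m²·s⁻³·A⁻¹] / [s⁻¹] = kg·m²·s⁻²·A⁻¹
  117 m²·T:  T·m² = Wb·m⁻²·m² = kg·m²·s⁻²·A⁻¹
Both are kg·m²·s⁻²·A⁻¹, so they have the same dimensions and can be added.

Yes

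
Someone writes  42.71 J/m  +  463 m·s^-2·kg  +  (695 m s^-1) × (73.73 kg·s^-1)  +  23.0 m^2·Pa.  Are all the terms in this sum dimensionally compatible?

Yes

Dimensions:
  42.71 J/m:  J·m⁻¹ = N·m·m⁻¹ = kg·m·s⁻²
  463 m·s^-2·kg:  kg·m·s⁻²
  (695 m s^-1) × (73.73 kg·s^-1):  [m·s⁻¹] · [kg·s⁻¹] = kg·m·s⁻²
  23.0 m^2·Pa:  Pa·m² = N·m⁻²·m² = kg·m·s⁻²
Every term reduces to kg·m·s⁻².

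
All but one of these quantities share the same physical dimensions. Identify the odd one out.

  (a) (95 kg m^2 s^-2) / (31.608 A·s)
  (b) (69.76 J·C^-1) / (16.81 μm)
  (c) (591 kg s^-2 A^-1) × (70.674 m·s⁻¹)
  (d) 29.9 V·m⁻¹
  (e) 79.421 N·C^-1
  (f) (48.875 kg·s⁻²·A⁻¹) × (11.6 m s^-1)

Reduce each to base SI dimensions:
  (a) [kg·m²·s⁻²] / [s·A] = kg·m²·s⁻³·A⁻¹
  (b) [kg·m²·s⁻³·A⁻¹] / [m] = kg·m·s⁻³·A⁻¹
  (c) [kg·s⁻²·A⁻¹] · [m·s⁻¹] = kg·m·s⁻³·A⁻¹
  (d) V·m⁻¹ = J·C⁻¹·m⁻¹ = kg·m·s⁻³·A⁻¹
  (e) N·C⁻¹ = kg·m·s⁻²·(s·A)⁻¹ = kg·m·s⁻³·A⁻¹
  (f) [kg·s⁻²·A⁻¹] · [m·s⁻¹] = kg·m·s⁻³·A⁻¹
All reduce to kg·m·s⁻³·A⁻¹ except (a), which is kg·m²·s⁻³·A⁻¹.

(a)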